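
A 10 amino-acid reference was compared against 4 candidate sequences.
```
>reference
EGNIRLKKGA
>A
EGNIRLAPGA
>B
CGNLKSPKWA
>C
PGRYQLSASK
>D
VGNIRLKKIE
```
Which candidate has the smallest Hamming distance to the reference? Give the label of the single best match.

Hamming distances to reference — A: 2; B: 6; C: 8; D: 3.
Smallest is A with 2 mismatches.

A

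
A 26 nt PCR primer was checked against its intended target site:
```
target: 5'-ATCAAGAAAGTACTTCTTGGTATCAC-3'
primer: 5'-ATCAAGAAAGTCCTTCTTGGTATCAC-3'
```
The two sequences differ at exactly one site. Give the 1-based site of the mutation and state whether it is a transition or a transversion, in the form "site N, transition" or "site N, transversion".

Site 12 changes A→C. A is a purine and C is a pyrimidine, so this is a transversion.

site 12, transversion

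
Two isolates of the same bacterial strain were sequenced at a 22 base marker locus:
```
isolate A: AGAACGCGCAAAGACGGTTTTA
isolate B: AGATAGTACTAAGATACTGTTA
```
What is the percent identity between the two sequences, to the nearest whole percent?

Mismatches at positions 4, 5, 7, 8, 10, 15, 16, 17, 19 (1-based): 9 of 22.
Identical positions: 13/22 = 59.09% → 59%.

59%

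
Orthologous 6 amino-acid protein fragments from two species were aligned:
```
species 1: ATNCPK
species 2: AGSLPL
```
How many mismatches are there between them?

4

Mismatches (1-based): residue 2: T→G; residue 3: N→S; residue 4: C→L; residue 6: K→L.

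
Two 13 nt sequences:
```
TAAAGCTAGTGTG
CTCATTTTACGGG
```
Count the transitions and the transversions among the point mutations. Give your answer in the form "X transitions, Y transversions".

4 transitions, 5 transversions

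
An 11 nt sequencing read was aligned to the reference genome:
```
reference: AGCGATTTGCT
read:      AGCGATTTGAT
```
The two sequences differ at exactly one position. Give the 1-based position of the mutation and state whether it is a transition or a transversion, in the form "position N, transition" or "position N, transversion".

position 10, transversion

The sequences differ only at position 10: C→A (pyrimidine→purine), a transversion.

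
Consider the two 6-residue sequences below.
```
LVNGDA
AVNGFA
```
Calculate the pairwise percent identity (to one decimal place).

Mismatches at positions 1, 5 (1-based): 2 of 6.
Identical positions: 4/6 = 66.67% → 66.7%.

66.7%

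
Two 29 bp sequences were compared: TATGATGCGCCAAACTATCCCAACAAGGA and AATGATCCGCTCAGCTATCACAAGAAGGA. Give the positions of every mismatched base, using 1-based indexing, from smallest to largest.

1, 7, 11, 12, 14, 20, 24

Scanning 1-based: 1: T/A; 7: G/C; 11: C/T; 12: A/C; 14: A/G; 20: C/A; 24: C/G.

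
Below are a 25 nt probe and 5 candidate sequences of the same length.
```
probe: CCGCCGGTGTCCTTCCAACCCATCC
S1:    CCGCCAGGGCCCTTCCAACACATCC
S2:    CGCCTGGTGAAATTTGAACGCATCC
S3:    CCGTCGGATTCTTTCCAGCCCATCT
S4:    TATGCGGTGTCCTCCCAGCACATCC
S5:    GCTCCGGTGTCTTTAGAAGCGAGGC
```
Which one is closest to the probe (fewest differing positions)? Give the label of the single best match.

S1 differs at 4 positions; S2 differs at 9 positions; S3 differs at 6 positions; S4 differs at 7 positions; S5 differs at 9 positions. The closest is S1.

S1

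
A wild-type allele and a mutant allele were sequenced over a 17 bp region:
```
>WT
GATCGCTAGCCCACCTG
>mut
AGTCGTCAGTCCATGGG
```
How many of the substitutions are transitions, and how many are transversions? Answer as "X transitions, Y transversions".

6 transitions, 2 transversions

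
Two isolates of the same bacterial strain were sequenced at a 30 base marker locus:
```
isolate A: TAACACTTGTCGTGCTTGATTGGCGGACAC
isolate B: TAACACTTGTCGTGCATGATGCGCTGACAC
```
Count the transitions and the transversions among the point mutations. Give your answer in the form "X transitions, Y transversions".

Mismatches (1-based):
position 16: T→A (pyrimidine→purine, transversion)
position 21: T→G (pyrimidine→purine, transversion)
position 22: G→C (purine→pyrimidine, transversion)
position 25: G→T (purine→pyrimidine, transversion)

0 transitions, 4 transversions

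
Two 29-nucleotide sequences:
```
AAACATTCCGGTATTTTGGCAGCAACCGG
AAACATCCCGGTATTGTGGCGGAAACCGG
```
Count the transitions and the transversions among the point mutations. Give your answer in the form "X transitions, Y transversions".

2 transitions, 2 transversions

Transitions (purine↔purine or pyrimidine↔pyrimidine): 7 T→C, 21 A→G.
Transversions (purine↔pyrimidine): 16 T→G, 23 C→A.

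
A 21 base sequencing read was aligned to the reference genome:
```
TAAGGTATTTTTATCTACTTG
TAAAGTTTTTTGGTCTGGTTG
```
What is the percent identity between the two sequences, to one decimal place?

71.4%

Mismatches at positions 4, 7, 12, 13, 17, 18 (1-based): 6 of 21.
Identical positions: 15/21 = 71.43% → 71.4%.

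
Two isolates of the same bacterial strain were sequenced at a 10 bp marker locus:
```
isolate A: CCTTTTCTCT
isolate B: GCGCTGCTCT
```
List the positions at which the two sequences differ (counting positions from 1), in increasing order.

1, 3, 4, 6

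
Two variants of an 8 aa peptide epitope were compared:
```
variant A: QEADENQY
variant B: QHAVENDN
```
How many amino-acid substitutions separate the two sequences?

4

Mismatches (1-based): residue 2: E→H; residue 4: D→V; residue 7: Q→D; residue 8: Y→N.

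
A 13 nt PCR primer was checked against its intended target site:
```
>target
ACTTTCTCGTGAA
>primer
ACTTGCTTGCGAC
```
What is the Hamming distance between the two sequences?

Comparing position by position, 4 positions differ: 5 (T/G), 8 (C/T), 10 (T/C), 13 (A/C).

4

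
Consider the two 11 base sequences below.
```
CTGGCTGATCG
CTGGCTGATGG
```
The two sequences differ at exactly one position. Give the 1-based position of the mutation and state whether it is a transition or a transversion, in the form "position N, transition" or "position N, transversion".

Position 10 changes C→G. C is a pyrimidine and G is a purine, so this is a transversion.

position 10, transversion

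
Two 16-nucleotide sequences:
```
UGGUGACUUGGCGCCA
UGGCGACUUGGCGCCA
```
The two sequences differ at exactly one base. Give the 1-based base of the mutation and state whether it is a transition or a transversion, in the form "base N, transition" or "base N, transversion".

base 4, transition

Base 4 changes U→C. U is a pyrimidine and C is a pyrimidine, so this is a transition.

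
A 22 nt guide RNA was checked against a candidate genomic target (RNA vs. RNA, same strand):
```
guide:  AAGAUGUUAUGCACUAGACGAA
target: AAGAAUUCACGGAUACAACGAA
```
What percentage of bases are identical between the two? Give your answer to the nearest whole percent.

59%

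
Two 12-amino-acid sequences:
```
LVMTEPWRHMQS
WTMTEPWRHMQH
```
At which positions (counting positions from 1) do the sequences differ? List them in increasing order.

Differences at position 1 (L→W), position 2 (V→T), position 12 (S→H).

1, 2, 12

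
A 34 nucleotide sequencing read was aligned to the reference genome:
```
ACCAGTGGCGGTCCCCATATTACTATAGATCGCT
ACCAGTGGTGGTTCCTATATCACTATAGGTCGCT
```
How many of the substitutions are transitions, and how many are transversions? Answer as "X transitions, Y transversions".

5 transitions, 0 transversions

Mismatches (1-based):
base 9: C→T (pyrimidine→pyrimidine, transition)
base 13: C→T (pyrimidine→pyrimidine, transition)
base 16: C→T (pyrimidine→pyrimidine, transition)
base 21: T→C (pyrimidine→pyrimidine, transition)
base 29: A→G (purine→purine, transition)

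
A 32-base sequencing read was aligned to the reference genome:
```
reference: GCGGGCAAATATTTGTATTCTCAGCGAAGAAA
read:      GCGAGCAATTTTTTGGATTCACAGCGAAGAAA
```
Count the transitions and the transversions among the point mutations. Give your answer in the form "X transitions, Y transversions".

1 transition, 4 transversions

Transitions (purine↔purine or pyrimidine↔pyrimidine): 4 G→A.
Transversions (purine↔pyrimidine): 9 A→T, 11 A→T, 16 T→G, 21 T→A.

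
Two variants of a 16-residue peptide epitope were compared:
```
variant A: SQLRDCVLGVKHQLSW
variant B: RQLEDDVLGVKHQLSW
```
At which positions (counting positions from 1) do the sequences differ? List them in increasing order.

Scanning 1-based: 1: S/R; 4: R/E; 6: C/D.

1, 4, 6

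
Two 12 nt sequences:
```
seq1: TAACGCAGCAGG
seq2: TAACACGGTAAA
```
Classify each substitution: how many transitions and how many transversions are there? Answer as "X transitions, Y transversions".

Mismatches (1-based):
site 5: G→A (purine→purine, transition)
site 7: A→G (purine→purine, transition)
site 9: C→T (pyrimidine→pyrimidine, transition)
site 11: G→A (purine→purine, transition)
site 12: G→A (purine→purine, transition)

5 transitions, 0 transversions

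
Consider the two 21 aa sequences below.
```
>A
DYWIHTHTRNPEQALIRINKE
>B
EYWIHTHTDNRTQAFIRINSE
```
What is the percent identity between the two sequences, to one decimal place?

Mismatches at positions 1, 9, 11, 12, 15, 20 (1-based): 6 of 21.
Identical positions: 15/21 = 71.43% → 71.4%.

71.4%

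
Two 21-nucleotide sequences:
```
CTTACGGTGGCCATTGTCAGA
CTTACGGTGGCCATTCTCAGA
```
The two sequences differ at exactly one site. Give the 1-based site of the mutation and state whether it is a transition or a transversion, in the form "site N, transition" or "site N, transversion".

site 16, transversion

The sequences differ only at site 16: G→C (purine→pyrimidine), a transversion.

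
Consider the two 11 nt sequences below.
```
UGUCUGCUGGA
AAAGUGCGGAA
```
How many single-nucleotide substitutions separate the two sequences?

6

Mismatches (1-based): base 1: U→A; base 2: G→A; base 3: U→A; base 4: C→G; base 8: U→G; base 10: G→A.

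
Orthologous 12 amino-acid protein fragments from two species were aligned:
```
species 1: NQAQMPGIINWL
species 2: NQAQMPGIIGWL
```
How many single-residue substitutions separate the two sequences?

Mismatches (1-based): position 10: N→G.

1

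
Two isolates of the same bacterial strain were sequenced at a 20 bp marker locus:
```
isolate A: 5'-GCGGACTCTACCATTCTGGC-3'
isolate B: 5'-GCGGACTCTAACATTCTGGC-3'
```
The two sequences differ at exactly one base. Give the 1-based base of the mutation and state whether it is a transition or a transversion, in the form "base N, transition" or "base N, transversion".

base 11, transversion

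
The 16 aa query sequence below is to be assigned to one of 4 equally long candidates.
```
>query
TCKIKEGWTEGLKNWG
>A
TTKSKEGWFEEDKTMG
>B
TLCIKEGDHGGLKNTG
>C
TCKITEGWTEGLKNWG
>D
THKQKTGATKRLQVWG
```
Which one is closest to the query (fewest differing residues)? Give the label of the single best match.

C

Hamming distances to query — A: 7; B: 6; C: 1; D: 8.
Smallest is C with 1 mismatch.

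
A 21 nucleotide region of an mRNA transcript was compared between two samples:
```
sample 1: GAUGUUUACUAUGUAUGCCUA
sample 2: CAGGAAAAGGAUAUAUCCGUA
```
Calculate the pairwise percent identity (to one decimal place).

52.4%

10 positions differ (1, 3, 5, 6, 7, 9, 10, 13, 17, 19), so 11 of 21 match: 11/21 = 52.38%.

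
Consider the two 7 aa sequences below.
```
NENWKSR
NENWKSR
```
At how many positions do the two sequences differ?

0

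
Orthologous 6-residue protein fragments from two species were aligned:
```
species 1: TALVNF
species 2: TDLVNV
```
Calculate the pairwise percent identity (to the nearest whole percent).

67%

Mismatches at positions 2, 6 (1-based): 2 of 6.
Identical positions: 4/6 = 66.67% → 67%.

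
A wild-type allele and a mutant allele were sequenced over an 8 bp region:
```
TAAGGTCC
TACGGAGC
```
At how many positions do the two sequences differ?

Mismatches (1-based): position 3: A→C; position 6: T→A; position 7: C→G.

3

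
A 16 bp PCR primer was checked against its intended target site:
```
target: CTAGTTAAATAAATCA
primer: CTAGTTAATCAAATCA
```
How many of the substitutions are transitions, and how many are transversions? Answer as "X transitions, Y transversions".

1 transition, 1 transversion

Transitions (purine↔purine or pyrimidine↔pyrimidine): 10 T→C.
Transversions (purine↔pyrimidine): 9 A→T.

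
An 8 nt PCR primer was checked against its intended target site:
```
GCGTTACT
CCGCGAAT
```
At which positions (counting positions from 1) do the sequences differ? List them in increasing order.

1, 4, 5, 7

Differences at position 1 (G→C), position 4 (T→C), position 5 (T→G), position 7 (C→A).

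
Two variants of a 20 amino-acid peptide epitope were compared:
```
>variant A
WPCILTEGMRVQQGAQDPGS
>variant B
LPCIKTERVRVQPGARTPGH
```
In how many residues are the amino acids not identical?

8

Comparing position by position, 8 residues differ: 1 (W/L), 5 (L/K), 8 (G/R), 9 (M/V), 13 (Q/P), 16 (Q/R), 17 (D/T), 20 (S/H).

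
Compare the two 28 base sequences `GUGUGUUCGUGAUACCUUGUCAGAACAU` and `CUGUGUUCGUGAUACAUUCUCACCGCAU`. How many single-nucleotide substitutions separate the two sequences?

Mismatches (1-based): base 1: G→C; base 16: C→A; base 19: G→C; base 23: G→C; base 24: A→C; base 25: A→G.

6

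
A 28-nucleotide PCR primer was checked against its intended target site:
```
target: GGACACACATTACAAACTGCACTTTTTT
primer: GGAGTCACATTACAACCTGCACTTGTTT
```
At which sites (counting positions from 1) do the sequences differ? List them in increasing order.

Scanning 1-based: 4: C/G; 5: A/T; 16: A/C; 25: T/G.

4, 5, 16, 25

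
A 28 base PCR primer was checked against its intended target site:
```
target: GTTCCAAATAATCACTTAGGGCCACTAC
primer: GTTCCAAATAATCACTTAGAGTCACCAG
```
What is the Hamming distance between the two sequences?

The sequences differ at positions 20, 22, 26, 28 (1-based) — 4 in total.

4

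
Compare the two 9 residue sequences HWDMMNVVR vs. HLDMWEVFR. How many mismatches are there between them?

The sequences differ at residues 2, 5, 6, 8 (1-based) — 4 in total.

4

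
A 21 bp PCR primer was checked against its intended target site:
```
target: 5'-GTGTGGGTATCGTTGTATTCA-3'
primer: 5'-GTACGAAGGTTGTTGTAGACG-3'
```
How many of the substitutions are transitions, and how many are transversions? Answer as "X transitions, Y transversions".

Mismatches (1-based):
position 3: G→A (purine→purine, transition)
position 4: T→C (pyrimidine→pyrimidine, transition)
position 6: G→A (purine→purine, transition)
position 7: G→A (purine→purine, transition)
position 8: T→G (pyrimidine→purine, transversion)
position 9: A→G (purine→purine, transition)
position 11: C→T (pyrimidine→pyrimidine, transition)
position 18: T→G (pyrimidine→purine, transversion)
position 19: T→A (pyrimidine→purine, transversion)
position 21: A→G (purine→purine, transition)

7 transitions, 3 transversions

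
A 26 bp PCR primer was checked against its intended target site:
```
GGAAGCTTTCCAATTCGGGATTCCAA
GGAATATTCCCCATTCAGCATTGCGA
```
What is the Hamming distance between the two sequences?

Comparing position by position, 8 sites differ: 5 (G/T), 6 (C/A), 9 (T/C), 12 (A/C), 17 (G/A), 19 (G/C), 23 (C/G), 25 (A/G).

8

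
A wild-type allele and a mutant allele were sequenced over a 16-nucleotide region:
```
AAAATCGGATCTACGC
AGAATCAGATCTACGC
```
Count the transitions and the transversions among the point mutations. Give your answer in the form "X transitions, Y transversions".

2 transitions, 0 transversions

Transitions (purine↔purine or pyrimidine↔pyrimidine): 2 A→G, 7 G→A.
Transversions (purine↔pyrimidine): none.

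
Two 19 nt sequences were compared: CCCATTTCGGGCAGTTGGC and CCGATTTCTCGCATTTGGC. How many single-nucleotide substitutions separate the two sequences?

Mismatches (1-based): position 3: C→G; position 9: G→T; position 10: G→C; position 14: G→T.

4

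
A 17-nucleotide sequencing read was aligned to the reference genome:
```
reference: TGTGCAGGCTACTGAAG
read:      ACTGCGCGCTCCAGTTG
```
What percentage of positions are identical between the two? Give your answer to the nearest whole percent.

Mismatches at positions 1, 2, 6, 7, 11, 13, 15, 16 (1-based): 8 of 17.
Identical positions: 9/17 = 52.94% → 53%.

53%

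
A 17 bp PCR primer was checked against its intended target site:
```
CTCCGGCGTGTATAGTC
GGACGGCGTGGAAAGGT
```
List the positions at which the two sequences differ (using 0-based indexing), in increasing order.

0, 1, 2, 10, 12, 15, 16

Differences at position 0 (C→G), position 1 (T→G), position 2 (C→A), position 10 (T→G), position 12 (T→A), position 15 (T→G), position 16 (C→T).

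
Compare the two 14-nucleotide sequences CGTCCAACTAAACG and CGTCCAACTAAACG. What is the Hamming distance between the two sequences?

0

No positions differ; the sequences are identical.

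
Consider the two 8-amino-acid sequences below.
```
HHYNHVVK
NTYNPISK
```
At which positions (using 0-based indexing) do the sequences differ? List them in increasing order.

Differences at position 0 (H→N), position 1 (H→T), position 4 (H→P), position 5 (V→I), position 6 (V→S).

0, 1, 4, 5, 6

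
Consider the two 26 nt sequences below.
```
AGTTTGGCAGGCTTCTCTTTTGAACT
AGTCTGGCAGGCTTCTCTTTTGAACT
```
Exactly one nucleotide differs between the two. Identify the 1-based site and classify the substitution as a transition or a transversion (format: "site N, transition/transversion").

The sequences differ only at site 4: T→C (pyrimidine→pyrimidine), a transition.

site 4, transition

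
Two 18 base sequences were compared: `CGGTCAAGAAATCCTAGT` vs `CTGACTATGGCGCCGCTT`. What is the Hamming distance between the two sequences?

Comparing position by position, 11 sites differ: 2 (G/T), 4 (T/A), 6 (A/T), 8 (G/T), 9 (A/G), 10 (A/G), 11 (A/C), 12 (T/G), 15 (T/G), 16 (A/C), 17 (G/T).

11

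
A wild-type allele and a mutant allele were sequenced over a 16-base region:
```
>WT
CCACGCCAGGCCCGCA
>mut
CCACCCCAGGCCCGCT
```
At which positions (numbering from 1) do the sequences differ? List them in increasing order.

Differences at position 5 (G→C), position 16 (A→T).

5, 16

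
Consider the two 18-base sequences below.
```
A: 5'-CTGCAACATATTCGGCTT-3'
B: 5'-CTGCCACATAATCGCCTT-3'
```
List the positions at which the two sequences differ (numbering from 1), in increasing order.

Differences at position 5 (A→C), position 11 (T→A), position 15 (G→C).

5, 11, 15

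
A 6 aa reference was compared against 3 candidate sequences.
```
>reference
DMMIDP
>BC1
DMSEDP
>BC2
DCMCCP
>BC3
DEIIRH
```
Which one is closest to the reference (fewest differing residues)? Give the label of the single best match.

BC1

BC1 differs at 2 residues; BC2 differs at 3 residues; BC3 differs at 4 residues. The closest is BC1.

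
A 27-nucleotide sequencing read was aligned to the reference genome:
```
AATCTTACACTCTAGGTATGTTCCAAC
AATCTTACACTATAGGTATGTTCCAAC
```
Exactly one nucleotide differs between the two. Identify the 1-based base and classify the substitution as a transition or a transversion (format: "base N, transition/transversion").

base 12, transversion

The sequences differ only at base 12: C→A (pyrimidine→purine), a transversion.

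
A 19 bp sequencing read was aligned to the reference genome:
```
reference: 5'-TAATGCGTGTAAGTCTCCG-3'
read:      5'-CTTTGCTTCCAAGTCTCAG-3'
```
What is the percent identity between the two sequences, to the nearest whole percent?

63%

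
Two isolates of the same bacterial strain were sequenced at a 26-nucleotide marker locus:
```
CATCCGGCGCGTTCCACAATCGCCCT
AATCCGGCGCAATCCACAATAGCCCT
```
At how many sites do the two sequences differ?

Comparing position by position, 4 sites differ: 1 (C/A), 11 (G/A), 12 (T/A), 21 (C/A).

4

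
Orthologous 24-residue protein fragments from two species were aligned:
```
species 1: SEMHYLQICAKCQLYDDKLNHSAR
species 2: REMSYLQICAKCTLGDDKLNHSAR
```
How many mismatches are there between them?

4

The sequences differ at positions 1, 4, 13, 15 (1-based) — 4 in total.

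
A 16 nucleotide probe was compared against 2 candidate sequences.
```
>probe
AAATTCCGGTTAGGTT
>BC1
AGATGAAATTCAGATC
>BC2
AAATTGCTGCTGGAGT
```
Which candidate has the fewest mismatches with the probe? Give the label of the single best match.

BC2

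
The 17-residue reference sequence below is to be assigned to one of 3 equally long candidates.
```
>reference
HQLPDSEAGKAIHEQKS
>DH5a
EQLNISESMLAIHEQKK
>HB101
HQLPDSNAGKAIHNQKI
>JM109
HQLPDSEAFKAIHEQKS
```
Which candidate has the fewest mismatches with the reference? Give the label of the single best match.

DH5a differs at 7 residues; HB101 differs at 3 residues; JM109 differs at 1 residue. The closest is JM109.

JM109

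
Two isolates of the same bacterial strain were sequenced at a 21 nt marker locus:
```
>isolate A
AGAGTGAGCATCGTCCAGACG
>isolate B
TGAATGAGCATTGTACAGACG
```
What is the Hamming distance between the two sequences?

4

Mismatches (1-based): site 1: A→T; site 4: G→A; site 12: C→T; site 15: C→A.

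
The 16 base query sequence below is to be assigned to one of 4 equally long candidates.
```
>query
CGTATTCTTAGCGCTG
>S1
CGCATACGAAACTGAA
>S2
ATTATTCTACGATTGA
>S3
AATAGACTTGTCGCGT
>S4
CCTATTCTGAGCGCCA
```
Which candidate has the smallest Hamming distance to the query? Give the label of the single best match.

S4

Hamming distances to query — S1: 9; S2: 9; S3: 8; S4: 4.
Smallest is S4 with 4 mismatches.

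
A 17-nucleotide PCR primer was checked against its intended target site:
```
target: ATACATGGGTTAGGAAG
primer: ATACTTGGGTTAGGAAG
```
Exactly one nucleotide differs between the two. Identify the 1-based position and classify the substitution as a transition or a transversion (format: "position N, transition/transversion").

position 5, transversion

Position 5 changes A→T. A is a purine and T is a pyrimidine, so this is a transversion.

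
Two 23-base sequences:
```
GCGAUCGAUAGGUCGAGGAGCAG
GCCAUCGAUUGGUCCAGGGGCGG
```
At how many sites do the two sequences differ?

5

Mismatches (1-based): site 3: G→C; site 10: A→U; site 15: G→C; site 19: A→G; site 22: A→G.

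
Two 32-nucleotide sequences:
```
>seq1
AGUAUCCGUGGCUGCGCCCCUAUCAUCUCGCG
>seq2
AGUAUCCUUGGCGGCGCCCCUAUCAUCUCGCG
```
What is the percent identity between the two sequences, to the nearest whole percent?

94%

Mismatches at positions 8, 13 (1-based): 2 of 32.
Identical positions: 30/32 = 93.75% → 94%.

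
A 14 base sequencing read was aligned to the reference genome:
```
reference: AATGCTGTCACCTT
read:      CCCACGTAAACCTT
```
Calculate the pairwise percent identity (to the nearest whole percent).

8 positions differ (1, 2, 3, 4, 6, 7, 8, 9), so 6 of 14 match: 6/14 = 42.86%.

43%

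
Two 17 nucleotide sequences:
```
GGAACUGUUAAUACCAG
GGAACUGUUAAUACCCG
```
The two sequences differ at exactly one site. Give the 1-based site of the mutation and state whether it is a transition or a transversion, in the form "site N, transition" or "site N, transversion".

site 16, transversion

The sequences differ only at site 16: A→C (purine→pyrimidine), a transversion.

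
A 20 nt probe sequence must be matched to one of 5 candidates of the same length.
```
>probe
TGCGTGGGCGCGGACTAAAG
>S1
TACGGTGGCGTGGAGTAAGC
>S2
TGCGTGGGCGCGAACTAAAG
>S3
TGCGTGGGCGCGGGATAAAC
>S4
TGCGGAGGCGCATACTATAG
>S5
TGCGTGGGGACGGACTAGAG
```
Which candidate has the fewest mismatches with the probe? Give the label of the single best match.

S1 differs at 7 sites; S2 differs at 1 site; S3 differs at 3 sites; S4 differs at 5 sites; S5 differs at 3 sites. The closest is S2.

S2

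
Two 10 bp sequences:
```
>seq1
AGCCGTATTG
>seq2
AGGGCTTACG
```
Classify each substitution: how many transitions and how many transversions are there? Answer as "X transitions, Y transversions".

Transitions (purine↔purine or pyrimidine↔pyrimidine): 9 T→C.
Transversions (purine↔pyrimidine): 3 C→G, 4 C→G, 5 G→C, 7 A→T, 8 T→A.

1 transition, 5 transversions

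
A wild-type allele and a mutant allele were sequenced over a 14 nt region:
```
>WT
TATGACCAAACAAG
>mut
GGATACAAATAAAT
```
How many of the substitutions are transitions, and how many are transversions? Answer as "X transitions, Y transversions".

Mismatches (1-based):
site 1: T→G (pyrimidine→purine, transversion)
site 2: A→G (purine→purine, transition)
site 3: T→A (pyrimidine→purine, transversion)
site 4: G→T (purine→pyrimidine, transversion)
site 7: C→A (pyrimidine→purine, transversion)
site 10: A→T (purine→pyrimidine, transversion)
site 11: C→A (pyrimidine→purine, transversion)
site 14: G→T (purine→pyrimidine, transversion)

1 transition, 7 transversions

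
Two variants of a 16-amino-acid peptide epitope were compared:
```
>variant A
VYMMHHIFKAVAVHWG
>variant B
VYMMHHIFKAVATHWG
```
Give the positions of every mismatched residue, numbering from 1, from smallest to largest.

Differences at position 13 (V→T).

13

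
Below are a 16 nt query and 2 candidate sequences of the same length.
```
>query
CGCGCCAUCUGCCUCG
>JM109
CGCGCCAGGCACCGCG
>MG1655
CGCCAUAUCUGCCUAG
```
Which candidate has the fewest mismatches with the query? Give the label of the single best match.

MG1655

JM109 differs at 5 sites; MG1655 differs at 4 sites. The closest is MG1655.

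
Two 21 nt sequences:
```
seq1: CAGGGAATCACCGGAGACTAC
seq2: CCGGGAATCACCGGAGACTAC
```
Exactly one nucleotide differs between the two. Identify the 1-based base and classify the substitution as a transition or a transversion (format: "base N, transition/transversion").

base 2, transversion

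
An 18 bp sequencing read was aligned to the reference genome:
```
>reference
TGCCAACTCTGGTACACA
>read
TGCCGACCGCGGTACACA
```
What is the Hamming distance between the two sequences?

4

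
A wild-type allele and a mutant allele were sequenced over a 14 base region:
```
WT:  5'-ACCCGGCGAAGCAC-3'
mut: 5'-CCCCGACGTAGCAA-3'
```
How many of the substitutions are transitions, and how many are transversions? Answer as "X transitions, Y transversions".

1 transition, 3 transversions

Transitions (purine↔purine or pyrimidine↔pyrimidine): 6 G→A.
Transversions (purine↔pyrimidine): 1 A→C, 9 A→T, 14 C→A.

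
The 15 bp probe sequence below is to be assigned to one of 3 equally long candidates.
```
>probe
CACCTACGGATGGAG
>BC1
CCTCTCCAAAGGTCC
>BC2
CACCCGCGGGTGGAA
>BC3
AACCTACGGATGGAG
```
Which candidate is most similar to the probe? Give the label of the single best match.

BC3

BC1 differs at 9 sites; BC2 differs at 4 sites; BC3 differs at 1 site. The closest is BC3.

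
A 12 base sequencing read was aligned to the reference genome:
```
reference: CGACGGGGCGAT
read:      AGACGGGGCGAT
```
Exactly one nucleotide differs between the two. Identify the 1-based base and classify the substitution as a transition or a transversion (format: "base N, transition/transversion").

Base 1 changes C→A. C is a pyrimidine and A is a purine, so this is a transversion.

base 1, transversion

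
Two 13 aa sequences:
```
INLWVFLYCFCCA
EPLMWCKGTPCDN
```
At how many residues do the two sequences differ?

11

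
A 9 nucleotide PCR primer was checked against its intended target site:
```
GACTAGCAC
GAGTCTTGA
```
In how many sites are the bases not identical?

6

Mismatches (1-based): site 3: C→G; site 5: A→C; site 6: G→T; site 7: C→T; site 8: A→G; site 9: C→A.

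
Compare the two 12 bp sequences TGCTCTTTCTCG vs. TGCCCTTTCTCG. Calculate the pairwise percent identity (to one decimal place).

91.7%

Mismatch at position 4 (1-based): 1 of 12.
Identical positions: 11/12 = 91.67% → 91.7%.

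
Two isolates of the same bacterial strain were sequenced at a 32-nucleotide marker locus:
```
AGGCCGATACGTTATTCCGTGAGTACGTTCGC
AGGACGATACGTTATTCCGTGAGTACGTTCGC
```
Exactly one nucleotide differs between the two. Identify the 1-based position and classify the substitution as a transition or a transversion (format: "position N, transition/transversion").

Position 4 changes C→A. C is a pyrimidine and A is a purine, so this is a transversion.

position 4, transversion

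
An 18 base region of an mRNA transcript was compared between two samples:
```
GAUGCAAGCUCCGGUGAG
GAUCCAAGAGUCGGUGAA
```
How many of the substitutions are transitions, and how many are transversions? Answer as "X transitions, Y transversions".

2 transitions, 3 transversions

Transitions (purine↔purine or pyrimidine↔pyrimidine): 11 C→U, 18 G→A.
Transversions (purine↔pyrimidine): 4 G→C, 9 C→A, 10 U→G.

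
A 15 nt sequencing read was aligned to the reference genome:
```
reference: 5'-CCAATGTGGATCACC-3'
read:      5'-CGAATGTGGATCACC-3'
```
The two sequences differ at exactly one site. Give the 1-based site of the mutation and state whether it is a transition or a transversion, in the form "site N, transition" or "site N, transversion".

The sequences differ only at site 2: C→G (pyrimidine→purine), a transversion.

site 2, transversion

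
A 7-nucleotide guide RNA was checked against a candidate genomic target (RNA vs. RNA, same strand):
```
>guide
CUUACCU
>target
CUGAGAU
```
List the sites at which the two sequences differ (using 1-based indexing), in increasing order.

Scanning 1-based: 3: U/G; 5: C/G; 6: C/A.

3, 5, 6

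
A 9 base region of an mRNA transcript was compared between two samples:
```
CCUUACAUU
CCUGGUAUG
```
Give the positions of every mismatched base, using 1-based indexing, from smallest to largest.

Differences at position 4 (U→G), position 5 (A→G), position 6 (C→U), position 9 (U→G).

4, 5, 6, 9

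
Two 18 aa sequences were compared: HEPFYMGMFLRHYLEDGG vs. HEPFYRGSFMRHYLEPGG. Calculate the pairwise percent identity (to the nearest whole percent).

4 positions differ (6, 8, 10, 16), so 14 of 18 match: 14/18 = 77.78%.

78%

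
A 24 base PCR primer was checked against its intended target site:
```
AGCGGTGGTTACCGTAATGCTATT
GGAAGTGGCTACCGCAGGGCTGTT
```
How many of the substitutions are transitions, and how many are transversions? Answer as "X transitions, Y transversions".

6 transitions, 2 transversions

Transitions (purine↔purine or pyrimidine↔pyrimidine): 1 A→G, 4 G→A, 9 T→C, 15 T→C, 17 A→G, 22 A→G.
Transversions (purine↔pyrimidine): 3 C→A, 18 T→G.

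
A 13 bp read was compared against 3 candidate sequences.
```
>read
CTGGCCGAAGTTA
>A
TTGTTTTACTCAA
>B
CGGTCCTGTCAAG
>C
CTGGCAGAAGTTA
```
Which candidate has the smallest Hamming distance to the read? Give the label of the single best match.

C

Hamming distances to read — A: 9; B: 9; C: 1.
Smallest is C with 1 mismatch.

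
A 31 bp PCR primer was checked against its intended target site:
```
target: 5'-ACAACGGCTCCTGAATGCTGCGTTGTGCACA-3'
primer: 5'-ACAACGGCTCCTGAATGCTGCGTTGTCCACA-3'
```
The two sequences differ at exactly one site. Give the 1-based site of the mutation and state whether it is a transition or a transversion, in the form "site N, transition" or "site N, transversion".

site 27, transversion

Site 27 changes G→C. G is a purine and C is a pyrimidine, so this is a transversion.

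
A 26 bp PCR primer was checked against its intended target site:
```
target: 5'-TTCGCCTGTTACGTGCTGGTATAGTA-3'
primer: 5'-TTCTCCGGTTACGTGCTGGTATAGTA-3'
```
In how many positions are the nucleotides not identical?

Mismatches (1-based): position 4: G→T; position 7: T→G.

2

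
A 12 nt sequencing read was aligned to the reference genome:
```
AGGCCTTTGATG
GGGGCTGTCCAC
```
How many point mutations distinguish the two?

7

The sequences differ at bases 1, 4, 7, 9, 10, 11, 12 (1-based) — 7 in total.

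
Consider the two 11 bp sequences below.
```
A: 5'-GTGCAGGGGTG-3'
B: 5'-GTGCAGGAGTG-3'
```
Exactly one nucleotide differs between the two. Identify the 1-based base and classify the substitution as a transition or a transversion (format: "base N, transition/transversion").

Base 8 changes G→A. G is a purine and A is a purine, so this is a transition.

base 8, transition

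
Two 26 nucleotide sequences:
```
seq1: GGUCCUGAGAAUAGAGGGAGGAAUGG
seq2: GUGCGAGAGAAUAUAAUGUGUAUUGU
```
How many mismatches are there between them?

11

Comparing position by position, 11 positions differ: 2 (G/U), 3 (U/G), 5 (C/G), 6 (U/A), 14 (G/U), 16 (G/A), 17 (G/U), 19 (A/U), 21 (G/U), 23 (A/U), 26 (G/U).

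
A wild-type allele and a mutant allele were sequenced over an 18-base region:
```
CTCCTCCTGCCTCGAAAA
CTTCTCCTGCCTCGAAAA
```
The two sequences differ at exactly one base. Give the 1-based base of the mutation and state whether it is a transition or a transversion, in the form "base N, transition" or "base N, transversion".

The sequences differ only at base 3: C→T (pyrimidine→pyrimidine), a transition.

base 3, transition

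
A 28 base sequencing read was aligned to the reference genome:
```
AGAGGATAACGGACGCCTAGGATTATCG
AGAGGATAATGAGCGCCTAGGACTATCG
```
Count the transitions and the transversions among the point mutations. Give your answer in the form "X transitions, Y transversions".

Transitions (purine↔purine or pyrimidine↔pyrimidine): 10 C→T, 12 G→A, 13 A→G, 23 T→C.
Transversions (purine↔pyrimidine): none.

4 transitions, 0 transversions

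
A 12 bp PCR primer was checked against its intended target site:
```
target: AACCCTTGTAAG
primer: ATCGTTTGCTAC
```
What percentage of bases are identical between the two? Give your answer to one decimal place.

6 positions differ (2, 4, 5, 9, 10, 12), so 6 of 12 match: 6/12 = 50%.

50.0%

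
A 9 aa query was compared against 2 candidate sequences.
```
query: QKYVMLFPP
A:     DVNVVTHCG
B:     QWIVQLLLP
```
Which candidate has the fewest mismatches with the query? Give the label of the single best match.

B

Hamming distances to query — A: 8; B: 5.
Smallest is B with 5 mismatches.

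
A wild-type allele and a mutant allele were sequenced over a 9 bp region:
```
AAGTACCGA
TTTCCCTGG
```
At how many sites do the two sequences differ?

Comparing position by position, 7 sites differ: 1 (A/T), 2 (A/T), 3 (G/T), 4 (T/C), 5 (A/C), 7 (C/T), 9 (A/G).

7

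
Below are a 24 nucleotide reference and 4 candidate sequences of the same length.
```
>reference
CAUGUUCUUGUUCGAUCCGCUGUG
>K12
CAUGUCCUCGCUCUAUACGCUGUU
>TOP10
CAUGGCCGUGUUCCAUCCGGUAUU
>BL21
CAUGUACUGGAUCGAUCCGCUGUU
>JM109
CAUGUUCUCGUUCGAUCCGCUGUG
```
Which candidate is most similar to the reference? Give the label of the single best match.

JM109

Hamming distances to reference — K12: 6; TOP10: 7; BL21: 4; JM109: 1.
Smallest is JM109 with 1 mismatch.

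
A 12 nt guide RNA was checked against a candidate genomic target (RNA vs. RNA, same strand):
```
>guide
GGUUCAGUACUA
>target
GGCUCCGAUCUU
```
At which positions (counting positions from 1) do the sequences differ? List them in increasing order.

3, 6, 8, 9, 12

Differences at position 3 (U→C), position 6 (A→C), position 8 (U→A), position 9 (A→U), position 12 (A→U).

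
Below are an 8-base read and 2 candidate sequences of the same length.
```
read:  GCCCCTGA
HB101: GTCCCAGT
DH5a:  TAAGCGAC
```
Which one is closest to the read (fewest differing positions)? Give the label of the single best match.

HB101 differs at 3 positions; DH5a differs at 7 positions. The closest is HB101.

HB101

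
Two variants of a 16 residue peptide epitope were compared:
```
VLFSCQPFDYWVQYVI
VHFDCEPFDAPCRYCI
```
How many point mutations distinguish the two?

The sequences differ at residues 2, 4, 6, 10, 11, 12, 13, 15 (1-based) — 8 in total.

8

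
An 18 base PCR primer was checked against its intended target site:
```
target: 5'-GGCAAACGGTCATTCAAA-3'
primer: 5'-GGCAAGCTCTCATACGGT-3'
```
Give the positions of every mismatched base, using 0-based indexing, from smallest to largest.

5, 7, 8, 13, 15, 16, 17

Scanning 0-based: 5: A/G; 7: G/T; 8: G/C; 13: T/A; 15: A/G; 16: A/G; 17: A/T.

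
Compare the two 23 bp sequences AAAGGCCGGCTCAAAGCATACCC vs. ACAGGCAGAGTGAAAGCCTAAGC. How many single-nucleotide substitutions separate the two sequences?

Comparing position by position, 8 sites differ: 2 (A/C), 7 (C/A), 9 (G/A), 10 (C/G), 12 (C/G), 18 (A/C), 21 (C/A), 22 (C/G).

8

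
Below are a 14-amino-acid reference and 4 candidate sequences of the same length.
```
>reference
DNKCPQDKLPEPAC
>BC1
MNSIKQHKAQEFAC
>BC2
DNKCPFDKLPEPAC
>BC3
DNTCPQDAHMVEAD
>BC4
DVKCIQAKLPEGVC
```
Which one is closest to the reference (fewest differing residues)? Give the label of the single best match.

Hamming distances to reference — BC1: 8; BC2: 1; BC3: 7; BC4: 5.
Smallest is BC2 with 1 mismatch.

BC2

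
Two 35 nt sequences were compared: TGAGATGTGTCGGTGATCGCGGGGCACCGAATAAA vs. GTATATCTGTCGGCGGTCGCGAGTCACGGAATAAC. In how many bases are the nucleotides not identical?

Comparing position by position, 10 bases differ: 1 (T/G), 2 (G/T), 4 (G/T), 7 (G/C), 14 (T/C), 16 (A/G), 22 (G/A), 24 (G/T), 28 (C/G), 35 (A/C).

10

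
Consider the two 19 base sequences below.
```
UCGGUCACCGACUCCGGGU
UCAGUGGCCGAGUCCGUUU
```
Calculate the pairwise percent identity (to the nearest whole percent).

68%

Mismatches at positions 3, 6, 7, 12, 17, 18 (1-based): 6 of 19.
Identical positions: 13/19 = 68.42% → 68%.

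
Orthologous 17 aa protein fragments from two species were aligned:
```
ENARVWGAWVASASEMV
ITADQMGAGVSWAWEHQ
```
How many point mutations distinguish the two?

11

Comparing position by position, 11 positions differ: 1 (E/I), 2 (N/T), 4 (R/D), 5 (V/Q), 6 (W/M), 9 (W/G), 11 (A/S), 12 (S/W), 14 (S/W), 16 (M/H), 17 (V/Q).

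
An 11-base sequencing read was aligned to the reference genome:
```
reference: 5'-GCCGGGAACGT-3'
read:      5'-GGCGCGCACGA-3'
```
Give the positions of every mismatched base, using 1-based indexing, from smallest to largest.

Differences at position 2 (C→G), position 5 (G→C), position 7 (A→C), position 11 (T→A).

2, 5, 7, 11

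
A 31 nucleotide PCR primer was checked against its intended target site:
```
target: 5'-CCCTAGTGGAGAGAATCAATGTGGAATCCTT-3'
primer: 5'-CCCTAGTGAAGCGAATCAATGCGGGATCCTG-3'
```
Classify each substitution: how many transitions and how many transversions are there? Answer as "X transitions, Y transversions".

3 transitions, 2 transversions

Mismatches (1-based):
site 9: G→A (purine→purine, transition)
site 12: A→C (purine→pyrimidine, transversion)
site 22: T→C (pyrimidine→pyrimidine, transition)
site 25: A→G (purine→purine, transition)
site 31: T→G (pyrimidine→purine, transversion)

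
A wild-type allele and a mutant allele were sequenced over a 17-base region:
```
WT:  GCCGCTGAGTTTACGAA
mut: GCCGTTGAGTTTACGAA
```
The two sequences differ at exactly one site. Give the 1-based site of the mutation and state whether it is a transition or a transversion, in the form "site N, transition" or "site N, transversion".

site 5, transition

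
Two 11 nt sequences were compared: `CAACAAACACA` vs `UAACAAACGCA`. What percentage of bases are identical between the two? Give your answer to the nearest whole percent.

Mismatches at positions 1, 9 (1-based): 2 of 11.
Identical positions: 9/11 = 81.82% → 82%.

82%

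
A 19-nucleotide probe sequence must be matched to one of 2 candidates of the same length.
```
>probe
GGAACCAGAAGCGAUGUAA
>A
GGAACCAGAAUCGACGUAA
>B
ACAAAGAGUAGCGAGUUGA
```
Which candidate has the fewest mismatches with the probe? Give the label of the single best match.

A differs at 2 positions; B differs at 8 positions. The closest is A.

A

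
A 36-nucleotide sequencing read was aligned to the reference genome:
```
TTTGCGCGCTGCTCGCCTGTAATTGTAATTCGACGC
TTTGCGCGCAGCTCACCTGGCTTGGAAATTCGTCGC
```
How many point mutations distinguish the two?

8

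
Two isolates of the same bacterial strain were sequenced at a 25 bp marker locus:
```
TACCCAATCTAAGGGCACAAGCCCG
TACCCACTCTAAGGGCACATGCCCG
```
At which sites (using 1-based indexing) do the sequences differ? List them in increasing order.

7, 20

Scanning 1-based: 7: A/C; 20: A/T.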